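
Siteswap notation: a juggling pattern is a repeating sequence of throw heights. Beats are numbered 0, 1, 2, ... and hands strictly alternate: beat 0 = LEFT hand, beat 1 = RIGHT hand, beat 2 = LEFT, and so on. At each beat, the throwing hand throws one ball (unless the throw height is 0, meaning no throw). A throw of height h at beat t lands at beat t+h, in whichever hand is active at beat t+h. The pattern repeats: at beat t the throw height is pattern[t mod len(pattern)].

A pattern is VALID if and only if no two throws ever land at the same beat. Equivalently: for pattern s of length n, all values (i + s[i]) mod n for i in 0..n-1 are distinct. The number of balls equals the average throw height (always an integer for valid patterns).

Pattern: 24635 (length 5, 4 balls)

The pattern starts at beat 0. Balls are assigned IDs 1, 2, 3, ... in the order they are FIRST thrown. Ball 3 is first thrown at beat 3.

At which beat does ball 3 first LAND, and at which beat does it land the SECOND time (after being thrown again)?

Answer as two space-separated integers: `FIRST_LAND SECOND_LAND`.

Beat 0 (L): throw ball1 h=2 -> lands@2:L; in-air after throw: [b1@2:L]
Beat 1 (R): throw ball2 h=4 -> lands@5:R; in-air after throw: [b1@2:L b2@5:R]
Beat 2 (L): throw ball1 h=6 -> lands@8:L; in-air after throw: [b2@5:R b1@8:L]
Beat 3 (R): throw ball3 h=3 -> lands@6:L; in-air after throw: [b2@5:R b3@6:L b1@8:L]
Beat 4 (L): throw ball4 h=5 -> lands@9:R; in-air after throw: [b2@5:R b3@6:L b1@8:L b4@9:R]
Beat 5 (R): throw ball2 h=2 -> lands@7:R; in-air after throw: [b3@6:L b2@7:R b1@8:L b4@9:R]
Beat 6 (L): throw ball3 h=4 -> lands@10:L; in-air after throw: [b2@7:R b1@8:L b4@9:R b3@10:L]
Beat 7 (R): throw ball2 h=6 -> lands@13:R; in-air after throw: [b1@8:L b4@9:R b3@10:L b2@13:R]
Beat 8 (L): throw ball1 h=3 -> lands@11:R; in-air after throw: [b4@9:R b3@10:L b1@11:R b2@13:R]
Beat 9 (R): throw ball4 h=5 -> lands@14:L; in-air after throw: [b3@10:L b1@11:R b2@13:R b4@14:L]
Beat 10 (L): throw ball3 h=2 -> lands@12:L; in-air after throw: [b1@11:R b3@12:L b2@13:R b4@14:L]
Ball 3: thrown@3 h=3 -> first land @6; rethrown@6 h=4 -> second land @10

Answer: 6 10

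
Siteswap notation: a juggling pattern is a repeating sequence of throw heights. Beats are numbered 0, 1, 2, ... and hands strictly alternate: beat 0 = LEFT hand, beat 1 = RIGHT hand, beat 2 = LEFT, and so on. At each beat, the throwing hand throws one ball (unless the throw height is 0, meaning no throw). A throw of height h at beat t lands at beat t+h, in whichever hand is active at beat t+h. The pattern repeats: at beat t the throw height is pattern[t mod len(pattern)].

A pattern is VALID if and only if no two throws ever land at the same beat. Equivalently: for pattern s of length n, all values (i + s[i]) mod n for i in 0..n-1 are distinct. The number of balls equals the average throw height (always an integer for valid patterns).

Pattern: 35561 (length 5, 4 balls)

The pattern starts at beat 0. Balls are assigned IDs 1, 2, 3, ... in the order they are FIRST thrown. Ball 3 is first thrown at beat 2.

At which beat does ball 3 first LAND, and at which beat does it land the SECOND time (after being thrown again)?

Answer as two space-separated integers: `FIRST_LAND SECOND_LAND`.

Beat 0 (L): throw ball1 h=3 -> lands@3:R; in-air after throw: [b1@3:R]
Beat 1 (R): throw ball2 h=5 -> lands@6:L; in-air after throw: [b1@3:R b2@6:L]
Beat 2 (L): throw ball3 h=5 -> lands@7:R; in-air after throw: [b1@3:R b2@6:L b3@7:R]
Beat 3 (R): throw ball1 h=6 -> lands@9:R; in-air after throw: [b2@6:L b3@7:R b1@9:R]
Beat 4 (L): throw ball4 h=1 -> lands@5:R; in-air after throw: [b4@5:R b2@6:L b3@7:R b1@9:R]
Beat 5 (R): throw ball4 h=3 -> lands@8:L; in-air after throw: [b2@6:L b3@7:R b4@8:L b1@9:R]
Beat 6 (L): throw ball2 h=5 -> lands@11:R; in-air after throw: [b3@7:R b4@8:L b1@9:R b2@11:R]
Beat 7 (R): throw ball3 h=5 -> lands@12:L; in-air after throw: [b4@8:L b1@9:R b2@11:R b3@12:L]
Beat 8 (L): throw ball4 h=6 -> lands@14:L; in-air after throw: [b1@9:R b2@11:R b3@12:L b4@14:L]
Beat 9 (R): throw ball1 h=1 -> lands@10:L; in-air after throw: [b1@10:L b2@11:R b3@12:L b4@14:L]
Beat 10 (L): throw ball1 h=3 -> lands@13:R; in-air after throw: [b2@11:R b3@12:L b1@13:R b4@14:L]
Beat 11 (R): throw ball2 h=5 -> lands@16:L; in-air after throw: [b3@12:L b1@13:R b4@14:L b2@16:L]
Beat 12 (L): throw ball3 h=5 -> lands@17:R; in-air after throw: [b1@13:R b4@14:L b2@16:L b3@17:R]
Ball 3: thrown@2 h=5 -> first land @7; rethrown@7 h=5 -> second land @12

Answer: 7 12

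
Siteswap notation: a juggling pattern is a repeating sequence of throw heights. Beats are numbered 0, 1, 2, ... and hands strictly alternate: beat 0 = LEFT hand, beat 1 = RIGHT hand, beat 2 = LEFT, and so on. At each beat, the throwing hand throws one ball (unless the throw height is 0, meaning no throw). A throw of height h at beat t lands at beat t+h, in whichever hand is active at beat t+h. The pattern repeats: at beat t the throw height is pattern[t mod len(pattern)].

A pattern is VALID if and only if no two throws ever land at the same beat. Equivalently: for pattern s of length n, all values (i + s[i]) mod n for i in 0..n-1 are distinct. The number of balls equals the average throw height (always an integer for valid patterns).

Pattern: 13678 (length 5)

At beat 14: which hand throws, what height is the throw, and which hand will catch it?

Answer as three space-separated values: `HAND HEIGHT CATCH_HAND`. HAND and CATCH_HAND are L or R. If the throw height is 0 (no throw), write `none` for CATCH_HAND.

Answer: L 8 L

Derivation:
Beat 14: 14 mod 2 = 0, so hand = L
Throw height = pattern[14 mod 5] = pattern[4] = 8
Lands at beat 14+8=22, 22 mod 2 = 0, so catch hand = L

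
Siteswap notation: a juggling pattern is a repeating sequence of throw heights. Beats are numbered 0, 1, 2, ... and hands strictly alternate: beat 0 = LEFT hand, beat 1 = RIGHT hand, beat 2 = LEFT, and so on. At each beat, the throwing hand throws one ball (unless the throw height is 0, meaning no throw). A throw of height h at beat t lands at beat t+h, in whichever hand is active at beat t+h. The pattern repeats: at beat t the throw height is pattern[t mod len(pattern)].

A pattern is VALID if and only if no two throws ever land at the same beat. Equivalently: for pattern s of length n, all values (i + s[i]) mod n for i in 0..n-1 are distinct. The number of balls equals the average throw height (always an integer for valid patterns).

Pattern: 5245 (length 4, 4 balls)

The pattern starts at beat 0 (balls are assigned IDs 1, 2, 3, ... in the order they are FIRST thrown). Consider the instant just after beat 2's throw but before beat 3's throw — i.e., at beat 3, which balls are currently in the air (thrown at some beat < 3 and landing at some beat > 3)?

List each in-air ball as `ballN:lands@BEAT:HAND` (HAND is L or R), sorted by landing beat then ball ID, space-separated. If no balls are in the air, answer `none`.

Beat 0 (L): throw ball1 h=5 -> lands@5:R; in-air after throw: [b1@5:R]
Beat 1 (R): throw ball2 h=2 -> lands@3:R; in-air after throw: [b2@3:R b1@5:R]
Beat 2 (L): throw ball3 h=4 -> lands@6:L; in-air after throw: [b2@3:R b1@5:R b3@6:L]
Beat 3 (R): throw ball2 h=5 -> lands@8:L; in-air after throw: [b1@5:R b3@6:L b2@8:L]

Answer: ball1:lands@5:R ball3:lands@6:L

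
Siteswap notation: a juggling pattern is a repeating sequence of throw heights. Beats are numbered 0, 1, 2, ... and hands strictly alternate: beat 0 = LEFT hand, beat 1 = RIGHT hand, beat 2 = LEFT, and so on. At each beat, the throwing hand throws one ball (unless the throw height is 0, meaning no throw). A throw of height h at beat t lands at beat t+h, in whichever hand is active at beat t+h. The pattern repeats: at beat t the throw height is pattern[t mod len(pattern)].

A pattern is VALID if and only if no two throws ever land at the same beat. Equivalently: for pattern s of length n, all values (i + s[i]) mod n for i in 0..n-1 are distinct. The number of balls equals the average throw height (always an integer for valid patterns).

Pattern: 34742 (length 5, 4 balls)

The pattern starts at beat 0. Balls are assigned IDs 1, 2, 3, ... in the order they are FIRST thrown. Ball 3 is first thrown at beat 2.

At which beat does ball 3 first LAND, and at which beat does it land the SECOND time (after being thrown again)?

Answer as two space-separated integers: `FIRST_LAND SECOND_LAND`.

Answer: 9 11

Derivation:
Beat 0 (L): throw ball1 h=3 -> lands@3:R; in-air after throw: [b1@3:R]
Beat 1 (R): throw ball2 h=4 -> lands@5:R; in-air after throw: [b1@3:R b2@5:R]
Beat 2 (L): throw ball3 h=7 -> lands@9:R; in-air after throw: [b1@3:R b2@5:R b3@9:R]
Beat 3 (R): throw ball1 h=4 -> lands@7:R; in-air after throw: [b2@5:R b1@7:R b3@9:R]
Beat 4 (L): throw ball4 h=2 -> lands@6:L; in-air after throw: [b2@5:R b4@6:L b1@7:R b3@9:R]
Beat 5 (R): throw ball2 h=3 -> lands@8:L; in-air after throw: [b4@6:L b1@7:R b2@8:L b3@9:R]
Beat 6 (L): throw ball4 h=4 -> lands@10:L; in-air after throw: [b1@7:R b2@8:L b3@9:R b4@10:L]
Beat 7 (R): throw ball1 h=7 -> lands@14:L; in-air after throw: [b2@8:L b3@9:R b4@10:L b1@14:L]
Beat 8 (L): throw ball2 h=4 -> lands@12:L; in-air after throw: [b3@9:R b4@10:L b2@12:L b1@14:L]
Beat 9 (R): throw ball3 h=2 -> lands@11:R; in-air after throw: [b4@10:L b3@11:R b2@12:L b1@14:L]
Beat 10 (L): throw ball4 h=3 -> lands@13:R; in-air after throw: [b3@11:R b2@12:L b4@13:R b1@14:L]
Beat 11 (R): throw ball3 h=4 -> lands@15:R; in-air after throw: [b2@12:L b4@13:R b1@14:L b3@15:R]
Ball 3: thrown@2 h=7 -> first land @9; rethrown@9 h=2 -> second land @11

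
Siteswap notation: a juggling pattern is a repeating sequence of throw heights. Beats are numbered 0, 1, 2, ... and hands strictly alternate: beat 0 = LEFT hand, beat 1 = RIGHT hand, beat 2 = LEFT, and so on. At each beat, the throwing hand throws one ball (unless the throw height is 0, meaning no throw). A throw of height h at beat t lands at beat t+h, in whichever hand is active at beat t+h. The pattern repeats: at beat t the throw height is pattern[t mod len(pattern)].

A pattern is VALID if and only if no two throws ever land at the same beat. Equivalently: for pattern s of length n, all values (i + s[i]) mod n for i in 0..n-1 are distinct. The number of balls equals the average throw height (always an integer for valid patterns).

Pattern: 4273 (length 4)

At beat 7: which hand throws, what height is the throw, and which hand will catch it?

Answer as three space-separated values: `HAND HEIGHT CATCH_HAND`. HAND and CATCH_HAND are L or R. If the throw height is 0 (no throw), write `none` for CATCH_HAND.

Answer: R 3 L

Derivation:
Beat 7: 7 mod 2 = 1, so hand = R
Throw height = pattern[7 mod 4] = pattern[3] = 3
Lands at beat 7+3=10, 10 mod 2 = 0, so catch hand = L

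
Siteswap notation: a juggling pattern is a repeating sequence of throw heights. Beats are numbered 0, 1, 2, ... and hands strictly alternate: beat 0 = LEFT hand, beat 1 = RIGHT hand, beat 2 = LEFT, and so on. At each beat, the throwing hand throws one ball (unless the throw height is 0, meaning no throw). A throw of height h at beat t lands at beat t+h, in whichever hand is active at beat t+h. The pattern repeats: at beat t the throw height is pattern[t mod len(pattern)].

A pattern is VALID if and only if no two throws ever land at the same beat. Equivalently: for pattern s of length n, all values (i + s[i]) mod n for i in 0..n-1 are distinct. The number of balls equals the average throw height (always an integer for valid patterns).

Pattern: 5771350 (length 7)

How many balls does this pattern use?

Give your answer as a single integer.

Answer: 4

Derivation:
Pattern = [5, 7, 7, 1, 3, 5, 0], length n = 7
  position 0: throw height = 5, running sum = 5
  position 1: throw height = 7, running sum = 12
  position 2: throw height = 7, running sum = 19
  position 3: throw height = 1, running sum = 20
  position 4: throw height = 3, running sum = 23
  position 5: throw height = 5, running sum = 28
  position 6: throw height = 0, running sum = 28
Total sum = 28; balls = sum / n = 28 / 7 = 4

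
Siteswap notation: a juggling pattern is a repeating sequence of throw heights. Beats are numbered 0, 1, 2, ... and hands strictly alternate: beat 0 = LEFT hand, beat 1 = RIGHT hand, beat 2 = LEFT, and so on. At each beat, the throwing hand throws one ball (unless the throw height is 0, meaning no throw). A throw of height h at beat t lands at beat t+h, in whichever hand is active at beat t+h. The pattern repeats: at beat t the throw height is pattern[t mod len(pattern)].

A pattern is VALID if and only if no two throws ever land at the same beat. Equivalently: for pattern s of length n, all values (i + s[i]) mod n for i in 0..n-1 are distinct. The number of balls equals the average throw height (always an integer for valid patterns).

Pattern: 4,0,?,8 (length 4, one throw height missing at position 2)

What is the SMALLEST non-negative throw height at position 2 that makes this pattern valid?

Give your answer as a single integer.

i=0: (0 + 4) mod 4 = 0
i=1: (1 + 0) mod 4 = 1
i=2: s[i]=? (unknown)
i=3: (3 + 8) mod 4 = 3
Known residues: [0, 1, 3]; need a permutation of 0..3, so missing residue r = 2
Need (2 + s) mod 4 = 2; smallest s = (2 - 2) mod 4 = 0

Answer: 0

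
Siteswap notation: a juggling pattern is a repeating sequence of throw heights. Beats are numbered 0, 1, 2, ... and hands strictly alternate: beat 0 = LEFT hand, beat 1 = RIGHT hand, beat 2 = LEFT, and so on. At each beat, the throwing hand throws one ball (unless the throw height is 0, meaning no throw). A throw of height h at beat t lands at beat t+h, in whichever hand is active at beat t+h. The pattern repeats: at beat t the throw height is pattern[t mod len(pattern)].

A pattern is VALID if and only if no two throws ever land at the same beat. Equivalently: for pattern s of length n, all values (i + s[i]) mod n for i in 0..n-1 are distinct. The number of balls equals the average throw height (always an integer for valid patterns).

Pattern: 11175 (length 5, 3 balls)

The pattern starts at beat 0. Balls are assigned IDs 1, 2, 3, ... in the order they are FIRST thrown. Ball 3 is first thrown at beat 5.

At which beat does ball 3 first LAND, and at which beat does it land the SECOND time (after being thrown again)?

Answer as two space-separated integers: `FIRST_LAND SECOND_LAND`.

Beat 0 (L): throw ball1 h=1 -> lands@1:R; in-air after throw: [b1@1:R]
Beat 1 (R): throw ball1 h=1 -> lands@2:L; in-air after throw: [b1@2:L]
Beat 2 (L): throw ball1 h=1 -> lands@3:R; in-air after throw: [b1@3:R]
Beat 3 (R): throw ball1 h=7 -> lands@10:L; in-air after throw: [b1@10:L]
Beat 4 (L): throw ball2 h=5 -> lands@9:R; in-air after throw: [b2@9:R b1@10:L]
Beat 5 (R): throw ball3 h=1 -> lands@6:L; in-air after throw: [b3@6:L b2@9:R b1@10:L]
Beat 6 (L): throw ball3 h=1 -> lands@7:R; in-air after throw: [b3@7:R b2@9:R b1@10:L]
Beat 7 (R): throw ball3 h=1 -> lands@8:L; in-air after throw: [b3@8:L b2@9:R b1@10:L]
Ball 3: thrown@5 h=1 -> first land @6; rethrown@6 h=1 -> second land @7

Answer: 6 7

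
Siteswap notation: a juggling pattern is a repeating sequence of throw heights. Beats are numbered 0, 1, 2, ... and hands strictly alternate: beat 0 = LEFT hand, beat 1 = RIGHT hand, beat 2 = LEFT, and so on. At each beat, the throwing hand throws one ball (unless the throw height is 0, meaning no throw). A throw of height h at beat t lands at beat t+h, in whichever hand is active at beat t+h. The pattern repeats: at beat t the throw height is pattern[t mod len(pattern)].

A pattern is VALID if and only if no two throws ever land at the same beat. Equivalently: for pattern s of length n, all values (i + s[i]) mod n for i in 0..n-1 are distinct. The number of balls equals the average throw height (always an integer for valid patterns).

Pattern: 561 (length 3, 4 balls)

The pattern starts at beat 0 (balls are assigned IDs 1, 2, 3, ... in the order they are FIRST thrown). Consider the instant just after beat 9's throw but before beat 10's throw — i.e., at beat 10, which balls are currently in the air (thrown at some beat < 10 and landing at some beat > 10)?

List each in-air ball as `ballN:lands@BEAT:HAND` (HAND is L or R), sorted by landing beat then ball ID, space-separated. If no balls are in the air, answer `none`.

Beat 0 (L): throw ball1 h=5 -> lands@5:R; in-air after throw: [b1@5:R]
Beat 1 (R): throw ball2 h=6 -> lands@7:R; in-air after throw: [b1@5:R b2@7:R]
Beat 2 (L): throw ball3 h=1 -> lands@3:R; in-air after throw: [b3@3:R b1@5:R b2@7:R]
Beat 3 (R): throw ball3 h=5 -> lands@8:L; in-air after throw: [b1@5:R b2@7:R b3@8:L]
Beat 4 (L): throw ball4 h=6 -> lands@10:L; in-air after throw: [b1@5:R b2@7:R b3@8:L b4@10:L]
Beat 5 (R): throw ball1 h=1 -> lands@6:L; in-air after throw: [b1@6:L b2@7:R b3@8:L b4@10:L]
Beat 6 (L): throw ball1 h=5 -> lands@11:R; in-air after throw: [b2@7:R b3@8:L b4@10:L b1@11:R]
Beat 7 (R): throw ball2 h=6 -> lands@13:R; in-air after throw: [b3@8:L b4@10:L b1@11:R b2@13:R]
Beat 8 (L): throw ball3 h=1 -> lands@9:R; in-air after throw: [b3@9:R b4@10:L b1@11:R b2@13:R]
Beat 9 (R): throw ball3 h=5 -> lands@14:L; in-air after throw: [b4@10:L b1@11:R b2@13:R b3@14:L]
Beat 10 (L): throw ball4 h=6 -> lands@16:L; in-air after throw: [b1@11:R b2@13:R b3@14:L b4@16:L]

Answer: ball1:lands@11:R ball2:lands@13:R ball3:lands@14:L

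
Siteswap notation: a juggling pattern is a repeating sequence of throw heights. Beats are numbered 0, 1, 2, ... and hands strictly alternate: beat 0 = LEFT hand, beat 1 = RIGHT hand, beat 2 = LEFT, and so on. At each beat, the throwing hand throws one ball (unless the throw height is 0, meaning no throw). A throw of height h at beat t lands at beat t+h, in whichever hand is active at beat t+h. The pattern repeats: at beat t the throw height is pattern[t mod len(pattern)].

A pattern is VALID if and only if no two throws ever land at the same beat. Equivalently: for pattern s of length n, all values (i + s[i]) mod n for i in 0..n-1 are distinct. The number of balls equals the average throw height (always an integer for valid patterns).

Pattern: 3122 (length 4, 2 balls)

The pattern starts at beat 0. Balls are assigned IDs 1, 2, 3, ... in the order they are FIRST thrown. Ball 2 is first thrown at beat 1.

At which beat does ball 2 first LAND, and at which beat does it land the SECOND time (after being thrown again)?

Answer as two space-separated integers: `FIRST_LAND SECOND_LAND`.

Beat 0 (L): throw ball1 h=3 -> lands@3:R; in-air after throw: [b1@3:R]
Beat 1 (R): throw ball2 h=1 -> lands@2:L; in-air after throw: [b2@2:L b1@3:R]
Beat 2 (L): throw ball2 h=2 -> lands@4:L; in-air after throw: [b1@3:R b2@4:L]
Beat 3 (R): throw ball1 h=2 -> lands@5:R; in-air after throw: [b2@4:L b1@5:R]
Beat 4 (L): throw ball2 h=3 -> lands@7:R; in-air after throw: [b1@5:R b2@7:R]
Ball 2: thrown@1 h=1 -> first land @2; rethrown@2 h=2 -> second land @4

Answer: 2 4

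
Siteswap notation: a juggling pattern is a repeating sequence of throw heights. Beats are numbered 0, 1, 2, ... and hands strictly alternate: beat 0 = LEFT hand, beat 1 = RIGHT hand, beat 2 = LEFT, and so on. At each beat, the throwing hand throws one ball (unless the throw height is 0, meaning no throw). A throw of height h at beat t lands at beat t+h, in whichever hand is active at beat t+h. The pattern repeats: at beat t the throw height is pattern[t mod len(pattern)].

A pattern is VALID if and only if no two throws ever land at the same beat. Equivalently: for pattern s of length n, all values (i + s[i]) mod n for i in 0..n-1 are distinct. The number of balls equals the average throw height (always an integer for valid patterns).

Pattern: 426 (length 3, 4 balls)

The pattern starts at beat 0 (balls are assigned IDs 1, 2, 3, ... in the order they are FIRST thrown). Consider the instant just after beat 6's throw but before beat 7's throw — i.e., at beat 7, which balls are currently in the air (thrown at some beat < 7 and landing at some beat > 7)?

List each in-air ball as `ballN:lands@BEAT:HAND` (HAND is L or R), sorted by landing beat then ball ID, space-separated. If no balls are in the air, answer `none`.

Beat 0 (L): throw ball1 h=4 -> lands@4:L; in-air after throw: [b1@4:L]
Beat 1 (R): throw ball2 h=2 -> lands@3:R; in-air after throw: [b2@3:R b1@4:L]
Beat 2 (L): throw ball3 h=6 -> lands@8:L; in-air after throw: [b2@3:R b1@4:L b3@8:L]
Beat 3 (R): throw ball2 h=4 -> lands@7:R; in-air after throw: [b1@4:L b2@7:R b3@8:L]
Beat 4 (L): throw ball1 h=2 -> lands@6:L; in-air after throw: [b1@6:L b2@7:R b3@8:L]
Beat 5 (R): throw ball4 h=6 -> lands@11:R; in-air after throw: [b1@6:L b2@7:R b3@8:L b4@11:R]
Beat 6 (L): throw ball1 h=4 -> lands@10:L; in-air after throw: [b2@7:R b3@8:L b1@10:L b4@11:R]
Beat 7 (R): throw ball2 h=2 -> lands@9:R; in-air after throw: [b3@8:L b2@9:R b1@10:L b4@11:R]

Answer: ball3:lands@8:L ball1:lands@10:L ball4:lands@11:R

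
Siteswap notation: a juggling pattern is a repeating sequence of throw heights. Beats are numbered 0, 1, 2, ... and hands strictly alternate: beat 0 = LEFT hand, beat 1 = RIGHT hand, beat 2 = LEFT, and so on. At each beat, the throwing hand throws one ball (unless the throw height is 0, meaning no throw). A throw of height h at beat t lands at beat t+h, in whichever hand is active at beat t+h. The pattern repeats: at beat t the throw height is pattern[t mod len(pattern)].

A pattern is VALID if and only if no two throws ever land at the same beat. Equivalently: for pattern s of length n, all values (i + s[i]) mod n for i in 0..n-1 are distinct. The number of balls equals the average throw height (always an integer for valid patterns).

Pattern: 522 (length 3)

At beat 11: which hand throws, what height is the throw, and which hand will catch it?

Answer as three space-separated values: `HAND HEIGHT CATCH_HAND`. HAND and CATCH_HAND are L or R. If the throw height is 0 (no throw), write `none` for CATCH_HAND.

Beat 11: 11 mod 2 = 1, so hand = R
Throw height = pattern[11 mod 3] = pattern[2] = 2
Lands at beat 11+2=13, 13 mod 2 = 1, so catch hand = R

Answer: R 2 R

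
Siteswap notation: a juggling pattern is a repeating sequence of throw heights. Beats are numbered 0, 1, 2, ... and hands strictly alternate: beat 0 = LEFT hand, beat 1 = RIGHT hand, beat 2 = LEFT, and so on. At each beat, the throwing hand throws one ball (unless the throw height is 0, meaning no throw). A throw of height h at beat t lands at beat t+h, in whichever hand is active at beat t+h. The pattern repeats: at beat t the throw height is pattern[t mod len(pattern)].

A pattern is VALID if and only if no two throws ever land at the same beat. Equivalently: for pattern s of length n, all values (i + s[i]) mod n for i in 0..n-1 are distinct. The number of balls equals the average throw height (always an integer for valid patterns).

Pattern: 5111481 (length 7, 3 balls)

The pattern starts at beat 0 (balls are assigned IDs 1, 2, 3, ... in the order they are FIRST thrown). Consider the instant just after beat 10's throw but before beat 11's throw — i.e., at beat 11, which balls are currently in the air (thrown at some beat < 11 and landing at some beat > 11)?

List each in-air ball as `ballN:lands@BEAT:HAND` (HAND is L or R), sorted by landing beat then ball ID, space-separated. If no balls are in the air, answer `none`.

Beat 0 (L): throw ball1 h=5 -> lands@5:R; in-air after throw: [b1@5:R]
Beat 1 (R): throw ball2 h=1 -> lands@2:L; in-air after throw: [b2@2:L b1@5:R]
Beat 2 (L): throw ball2 h=1 -> lands@3:R; in-air after throw: [b2@3:R b1@5:R]
Beat 3 (R): throw ball2 h=1 -> lands@4:L; in-air after throw: [b2@4:L b1@5:R]
Beat 4 (L): throw ball2 h=4 -> lands@8:L; in-air after throw: [b1@5:R b2@8:L]
Beat 5 (R): throw ball1 h=8 -> lands@13:R; in-air after throw: [b2@8:L b1@13:R]
Beat 6 (L): throw ball3 h=1 -> lands@7:R; in-air after throw: [b3@7:R b2@8:L b1@13:R]
Beat 7 (R): throw ball3 h=5 -> lands@12:L; in-air after throw: [b2@8:L b3@12:L b1@13:R]
Beat 8 (L): throw ball2 h=1 -> lands@9:R; in-air after throw: [b2@9:R b3@12:L b1@13:R]
Beat 9 (R): throw ball2 h=1 -> lands@10:L; in-air after throw: [b2@10:L b3@12:L b1@13:R]
Beat 10 (L): throw ball2 h=1 -> lands@11:R; in-air after throw: [b2@11:R b3@12:L b1@13:R]
Beat 11 (R): throw ball2 h=4 -> lands@15:R; in-air after throw: [b3@12:L b1@13:R b2@15:R]

Answer: ball3:lands@12:L ball1:lands@13:R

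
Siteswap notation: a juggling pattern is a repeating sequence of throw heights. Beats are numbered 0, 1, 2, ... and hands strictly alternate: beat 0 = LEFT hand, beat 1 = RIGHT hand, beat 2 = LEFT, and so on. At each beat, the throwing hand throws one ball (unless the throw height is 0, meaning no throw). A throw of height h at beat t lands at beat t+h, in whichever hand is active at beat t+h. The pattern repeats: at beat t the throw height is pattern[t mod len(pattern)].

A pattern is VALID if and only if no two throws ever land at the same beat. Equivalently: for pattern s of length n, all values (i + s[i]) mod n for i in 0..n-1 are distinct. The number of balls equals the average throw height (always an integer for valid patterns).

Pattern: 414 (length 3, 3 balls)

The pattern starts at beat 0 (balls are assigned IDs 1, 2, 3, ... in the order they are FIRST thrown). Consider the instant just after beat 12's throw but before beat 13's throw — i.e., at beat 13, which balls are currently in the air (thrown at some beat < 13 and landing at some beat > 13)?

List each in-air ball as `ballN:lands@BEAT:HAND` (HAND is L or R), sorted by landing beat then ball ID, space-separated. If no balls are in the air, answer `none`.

Beat 0 (L): throw ball1 h=4 -> lands@4:L; in-air after throw: [b1@4:L]
Beat 1 (R): throw ball2 h=1 -> lands@2:L; in-air after throw: [b2@2:L b1@4:L]
Beat 2 (L): throw ball2 h=4 -> lands@6:L; in-air after throw: [b1@4:L b2@6:L]
Beat 3 (R): throw ball3 h=4 -> lands@7:R; in-air after throw: [b1@4:L b2@6:L b3@7:R]
Beat 4 (L): throw ball1 h=1 -> lands@5:R; in-air after throw: [b1@5:R b2@6:L b3@7:R]
Beat 5 (R): throw ball1 h=4 -> lands@9:R; in-air after throw: [b2@6:L b3@7:R b1@9:R]
Beat 6 (L): throw ball2 h=4 -> lands@10:L; in-air after throw: [b3@7:R b1@9:R b2@10:L]
Beat 7 (R): throw ball3 h=1 -> lands@8:L; in-air after throw: [b3@8:L b1@9:R b2@10:L]
Beat 8 (L): throw ball3 h=4 -> lands@12:L; in-air after throw: [b1@9:R b2@10:L b3@12:L]
Beat 9 (R): throw ball1 h=4 -> lands@13:R; in-air after throw: [b2@10:L b3@12:L b1@13:R]
Beat 10 (L): throw ball2 h=1 -> lands@11:R; in-air after throw: [b2@11:R b3@12:L b1@13:R]
Beat 11 (R): throw ball2 h=4 -> lands@15:R; in-air after throw: [b3@12:L b1@13:R b2@15:R]
Beat 12 (L): throw ball3 h=4 -> lands@16:L; in-air after throw: [b1@13:R b2@15:R b3@16:L]
Beat 13 (R): throw ball1 h=1 -> lands@14:L; in-air after throw: [b1@14:L b2@15:R b3@16:L]

Answer: ball2:lands@15:R ball3:lands@16:L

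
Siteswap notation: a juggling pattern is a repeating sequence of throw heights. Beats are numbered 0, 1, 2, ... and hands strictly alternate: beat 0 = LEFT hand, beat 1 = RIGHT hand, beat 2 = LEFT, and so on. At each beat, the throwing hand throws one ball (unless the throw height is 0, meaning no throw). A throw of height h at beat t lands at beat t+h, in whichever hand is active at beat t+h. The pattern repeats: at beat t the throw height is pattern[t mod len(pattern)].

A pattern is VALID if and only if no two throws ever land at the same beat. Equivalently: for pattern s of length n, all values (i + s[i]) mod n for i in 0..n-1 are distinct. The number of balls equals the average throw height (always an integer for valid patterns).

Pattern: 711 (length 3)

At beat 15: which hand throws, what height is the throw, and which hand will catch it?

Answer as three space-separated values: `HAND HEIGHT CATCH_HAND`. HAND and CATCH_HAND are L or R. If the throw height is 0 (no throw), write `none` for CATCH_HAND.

Beat 15: 15 mod 2 = 1, so hand = R
Throw height = pattern[15 mod 3] = pattern[0] = 7
Lands at beat 15+7=22, 22 mod 2 = 0, so catch hand = L

Answer: R 7 L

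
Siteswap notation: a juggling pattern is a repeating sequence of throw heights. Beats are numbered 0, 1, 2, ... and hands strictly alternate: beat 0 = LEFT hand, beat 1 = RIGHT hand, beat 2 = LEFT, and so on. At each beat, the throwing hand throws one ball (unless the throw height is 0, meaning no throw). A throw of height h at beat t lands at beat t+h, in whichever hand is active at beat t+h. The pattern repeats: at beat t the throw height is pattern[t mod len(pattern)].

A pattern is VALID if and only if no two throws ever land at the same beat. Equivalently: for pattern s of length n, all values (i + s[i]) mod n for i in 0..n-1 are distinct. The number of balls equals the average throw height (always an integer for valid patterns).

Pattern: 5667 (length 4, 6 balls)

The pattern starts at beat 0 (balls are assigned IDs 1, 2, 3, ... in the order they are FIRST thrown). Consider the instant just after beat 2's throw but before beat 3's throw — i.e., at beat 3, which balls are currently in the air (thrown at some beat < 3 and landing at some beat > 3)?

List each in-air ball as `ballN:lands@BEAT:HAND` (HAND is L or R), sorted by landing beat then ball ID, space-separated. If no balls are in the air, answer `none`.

Answer: ball1:lands@5:R ball2:lands@7:R ball3:lands@8:L

Derivation:
Beat 0 (L): throw ball1 h=5 -> lands@5:R; in-air after throw: [b1@5:R]
Beat 1 (R): throw ball2 h=6 -> lands@7:R; in-air after throw: [b1@5:R b2@7:R]
Beat 2 (L): throw ball3 h=6 -> lands@8:L; in-air after throw: [b1@5:R b2@7:R b3@8:L]
Beat 3 (R): throw ball4 h=7 -> lands@10:L; in-air after throw: [b1@5:R b2@7:R b3@8:L b4@10:L]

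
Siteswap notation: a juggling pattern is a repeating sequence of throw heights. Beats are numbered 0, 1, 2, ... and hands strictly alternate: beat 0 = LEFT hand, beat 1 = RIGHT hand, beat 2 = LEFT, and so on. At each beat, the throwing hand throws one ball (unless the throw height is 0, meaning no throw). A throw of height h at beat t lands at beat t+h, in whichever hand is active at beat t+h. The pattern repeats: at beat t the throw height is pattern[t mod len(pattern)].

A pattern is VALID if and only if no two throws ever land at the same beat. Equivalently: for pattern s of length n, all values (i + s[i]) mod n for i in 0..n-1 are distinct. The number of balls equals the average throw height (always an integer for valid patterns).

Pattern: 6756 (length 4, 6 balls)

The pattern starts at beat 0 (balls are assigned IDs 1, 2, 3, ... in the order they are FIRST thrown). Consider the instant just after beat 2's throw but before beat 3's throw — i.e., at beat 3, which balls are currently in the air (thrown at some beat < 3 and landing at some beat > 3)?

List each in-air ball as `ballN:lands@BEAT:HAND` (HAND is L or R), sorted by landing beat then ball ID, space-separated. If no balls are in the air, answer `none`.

Answer: ball1:lands@6:L ball3:lands@7:R ball2:lands@8:L

Derivation:
Beat 0 (L): throw ball1 h=6 -> lands@6:L; in-air after throw: [b1@6:L]
Beat 1 (R): throw ball2 h=7 -> lands@8:L; in-air after throw: [b1@6:L b2@8:L]
Beat 2 (L): throw ball3 h=5 -> lands@7:R; in-air after throw: [b1@6:L b3@7:R b2@8:L]
Beat 3 (R): throw ball4 h=6 -> lands@9:R; in-air after throw: [b1@6:L b3@7:R b2@8:L b4@9:R]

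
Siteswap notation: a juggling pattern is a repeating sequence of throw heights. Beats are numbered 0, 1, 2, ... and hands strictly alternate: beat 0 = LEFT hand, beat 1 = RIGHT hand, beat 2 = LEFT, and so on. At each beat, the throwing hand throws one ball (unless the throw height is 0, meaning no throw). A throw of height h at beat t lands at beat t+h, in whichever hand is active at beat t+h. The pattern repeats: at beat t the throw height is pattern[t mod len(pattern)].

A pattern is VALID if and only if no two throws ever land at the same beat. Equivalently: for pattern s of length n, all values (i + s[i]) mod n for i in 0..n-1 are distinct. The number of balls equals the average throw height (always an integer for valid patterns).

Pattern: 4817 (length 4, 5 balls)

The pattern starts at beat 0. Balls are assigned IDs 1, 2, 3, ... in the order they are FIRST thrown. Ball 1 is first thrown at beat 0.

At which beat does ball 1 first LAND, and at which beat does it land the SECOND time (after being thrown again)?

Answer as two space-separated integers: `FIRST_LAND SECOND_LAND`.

Answer: 4 8

Derivation:
Beat 0 (L): throw ball1 h=4 -> lands@4:L; in-air after throw: [b1@4:L]
Beat 1 (R): throw ball2 h=8 -> lands@9:R; in-air after throw: [b1@4:L b2@9:R]
Beat 2 (L): throw ball3 h=1 -> lands@3:R; in-air after throw: [b3@3:R b1@4:L b2@9:R]
Beat 3 (R): throw ball3 h=7 -> lands@10:L; in-air after throw: [b1@4:L b2@9:R b3@10:L]
Beat 4 (L): throw ball1 h=4 -> lands@8:L; in-air after throw: [b1@8:L b2@9:R b3@10:L]
Beat 5 (R): throw ball4 h=8 -> lands@13:R; in-air after throw: [b1@8:L b2@9:R b3@10:L b4@13:R]
Beat 6 (L): throw ball5 h=1 -> lands@7:R; in-air after throw: [b5@7:R b1@8:L b2@9:R b3@10:L b4@13:R]
Beat 7 (R): throw ball5 h=7 -> lands@14:L; in-air after throw: [b1@8:L b2@9:R b3@10:L b4@13:R b5@14:L]
Beat 8 (L): throw ball1 h=4 -> lands@12:L; in-air after throw: [b2@9:R b3@10:L b1@12:L b4@13:R b5@14:L]
Ball 1: thrown@0 h=4 -> first land @4; rethrown@4 h=4 -> second land @8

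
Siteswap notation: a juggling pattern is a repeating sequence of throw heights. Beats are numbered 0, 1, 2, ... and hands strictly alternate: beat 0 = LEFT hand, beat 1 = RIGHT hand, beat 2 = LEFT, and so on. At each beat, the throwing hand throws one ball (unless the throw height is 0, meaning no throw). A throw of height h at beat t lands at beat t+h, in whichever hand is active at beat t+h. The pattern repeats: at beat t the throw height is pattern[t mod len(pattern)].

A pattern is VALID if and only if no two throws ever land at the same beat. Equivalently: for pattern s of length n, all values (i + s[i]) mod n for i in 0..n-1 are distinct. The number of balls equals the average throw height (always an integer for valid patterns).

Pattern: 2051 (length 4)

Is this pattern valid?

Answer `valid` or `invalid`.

i=0: (i + s[i]) mod n = (0 + 2) mod 4 = 2
i=1: (i + s[i]) mod n = (1 + 0) mod 4 = 1
i=2: (i + s[i]) mod n = (2 + 5) mod 4 = 3
i=3: (i + s[i]) mod n = (3 + 1) mod 4 = 0
Residues: [2, 1, 3, 0], distinct: True

Answer: valid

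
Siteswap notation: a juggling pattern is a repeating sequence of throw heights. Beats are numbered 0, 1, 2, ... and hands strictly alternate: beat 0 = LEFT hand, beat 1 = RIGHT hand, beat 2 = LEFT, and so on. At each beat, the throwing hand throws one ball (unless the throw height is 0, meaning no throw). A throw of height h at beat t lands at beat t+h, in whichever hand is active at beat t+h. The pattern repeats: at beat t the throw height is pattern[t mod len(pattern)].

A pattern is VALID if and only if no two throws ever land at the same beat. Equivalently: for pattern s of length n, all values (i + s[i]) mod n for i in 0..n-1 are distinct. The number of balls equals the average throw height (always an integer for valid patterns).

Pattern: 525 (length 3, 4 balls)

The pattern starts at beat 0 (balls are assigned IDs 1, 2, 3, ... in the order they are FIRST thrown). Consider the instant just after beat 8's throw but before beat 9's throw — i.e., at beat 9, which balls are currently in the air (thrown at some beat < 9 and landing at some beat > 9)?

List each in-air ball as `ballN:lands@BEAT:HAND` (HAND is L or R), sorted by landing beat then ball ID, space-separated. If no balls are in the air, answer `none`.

Beat 0 (L): throw ball1 h=5 -> lands@5:R; in-air after throw: [b1@5:R]
Beat 1 (R): throw ball2 h=2 -> lands@3:R; in-air after throw: [b2@3:R b1@5:R]
Beat 2 (L): throw ball3 h=5 -> lands@7:R; in-air after throw: [b2@3:R b1@5:R b3@7:R]
Beat 3 (R): throw ball2 h=5 -> lands@8:L; in-air after throw: [b1@5:R b3@7:R b2@8:L]
Beat 4 (L): throw ball4 h=2 -> lands@6:L; in-air after throw: [b1@5:R b4@6:L b3@7:R b2@8:L]
Beat 5 (R): throw ball1 h=5 -> lands@10:L; in-air after throw: [b4@6:L b3@7:R b2@8:L b1@10:L]
Beat 6 (L): throw ball4 h=5 -> lands@11:R; in-air after throw: [b3@7:R b2@8:L b1@10:L b4@11:R]
Beat 7 (R): throw ball3 h=2 -> lands@9:R; in-air after throw: [b2@8:L b3@9:R b1@10:L b4@11:R]
Beat 8 (L): throw ball2 h=5 -> lands@13:R; in-air after throw: [b3@9:R b1@10:L b4@11:R b2@13:R]
Beat 9 (R): throw ball3 h=5 -> lands@14:L; in-air after throw: [b1@10:L b4@11:R b2@13:R b3@14:L]

Answer: ball1:lands@10:L ball4:lands@11:R ball2:lands@13:R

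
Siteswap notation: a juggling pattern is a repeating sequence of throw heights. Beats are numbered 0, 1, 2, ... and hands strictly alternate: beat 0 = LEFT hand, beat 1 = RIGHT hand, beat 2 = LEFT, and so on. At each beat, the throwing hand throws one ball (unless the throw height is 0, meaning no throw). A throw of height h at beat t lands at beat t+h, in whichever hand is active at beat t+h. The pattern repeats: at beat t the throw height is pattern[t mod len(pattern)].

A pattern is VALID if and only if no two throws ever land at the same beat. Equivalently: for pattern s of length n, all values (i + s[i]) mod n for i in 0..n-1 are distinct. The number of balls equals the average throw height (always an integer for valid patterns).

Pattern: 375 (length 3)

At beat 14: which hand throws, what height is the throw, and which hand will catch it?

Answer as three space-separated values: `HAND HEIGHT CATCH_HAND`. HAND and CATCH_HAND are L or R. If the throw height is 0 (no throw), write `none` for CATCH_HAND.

Beat 14: 14 mod 2 = 0, so hand = L
Throw height = pattern[14 mod 3] = pattern[2] = 5
Lands at beat 14+5=19, 19 mod 2 = 1, so catch hand = R

Answer: L 5 R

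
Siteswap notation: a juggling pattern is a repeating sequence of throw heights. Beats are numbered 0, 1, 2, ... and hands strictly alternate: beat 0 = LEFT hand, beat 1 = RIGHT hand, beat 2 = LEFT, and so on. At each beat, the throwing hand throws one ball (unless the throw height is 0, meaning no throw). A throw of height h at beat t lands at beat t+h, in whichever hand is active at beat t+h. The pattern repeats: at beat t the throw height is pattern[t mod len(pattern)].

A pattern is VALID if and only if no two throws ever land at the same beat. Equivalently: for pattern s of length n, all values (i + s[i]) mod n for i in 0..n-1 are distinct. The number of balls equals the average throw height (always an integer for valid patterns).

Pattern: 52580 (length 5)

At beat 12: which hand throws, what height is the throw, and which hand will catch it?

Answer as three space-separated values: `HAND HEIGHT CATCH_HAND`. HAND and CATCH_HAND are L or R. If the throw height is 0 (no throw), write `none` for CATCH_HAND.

Beat 12: 12 mod 2 = 0, so hand = L
Throw height = pattern[12 mod 5] = pattern[2] = 5
Lands at beat 12+5=17, 17 mod 2 = 1, so catch hand = R

Answer: L 5 R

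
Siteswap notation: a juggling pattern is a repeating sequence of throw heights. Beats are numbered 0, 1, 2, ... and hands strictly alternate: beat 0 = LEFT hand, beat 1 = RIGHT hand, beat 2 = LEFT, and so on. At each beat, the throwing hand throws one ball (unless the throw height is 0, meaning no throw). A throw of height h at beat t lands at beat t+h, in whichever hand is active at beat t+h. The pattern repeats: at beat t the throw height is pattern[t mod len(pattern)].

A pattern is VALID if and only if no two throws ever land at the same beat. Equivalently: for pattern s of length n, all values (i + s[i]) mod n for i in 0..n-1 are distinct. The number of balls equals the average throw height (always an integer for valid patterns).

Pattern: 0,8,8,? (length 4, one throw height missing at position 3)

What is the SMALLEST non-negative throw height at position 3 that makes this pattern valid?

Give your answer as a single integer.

Answer: 0

Derivation:
i=0: (0 + 0) mod 4 = 0
i=1: (1 + 8) mod 4 = 1
i=2: (2 + 8) mod 4 = 2
i=3: s[i]=? (unknown)
Known residues: [0, 1, 2]; need a permutation of 0..3, so missing residue r = 3
Need (3 + s) mod 4 = 3; smallest s = (3 - 3) mod 4 = 0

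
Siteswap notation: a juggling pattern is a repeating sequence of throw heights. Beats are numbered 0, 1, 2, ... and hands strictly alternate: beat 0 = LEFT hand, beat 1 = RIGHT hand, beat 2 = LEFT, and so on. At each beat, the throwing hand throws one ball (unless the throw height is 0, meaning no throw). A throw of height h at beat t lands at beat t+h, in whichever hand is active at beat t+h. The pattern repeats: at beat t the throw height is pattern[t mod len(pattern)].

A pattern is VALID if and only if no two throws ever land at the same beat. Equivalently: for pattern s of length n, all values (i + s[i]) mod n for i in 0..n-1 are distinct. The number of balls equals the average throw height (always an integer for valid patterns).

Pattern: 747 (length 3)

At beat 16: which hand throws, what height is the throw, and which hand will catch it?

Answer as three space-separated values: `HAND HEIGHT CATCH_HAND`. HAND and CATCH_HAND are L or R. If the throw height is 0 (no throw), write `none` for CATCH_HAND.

Answer: L 4 L

Derivation:
Beat 16: 16 mod 2 = 0, so hand = L
Throw height = pattern[16 mod 3] = pattern[1] = 4
Lands at beat 16+4=20, 20 mod 2 = 0, so catch hand = L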